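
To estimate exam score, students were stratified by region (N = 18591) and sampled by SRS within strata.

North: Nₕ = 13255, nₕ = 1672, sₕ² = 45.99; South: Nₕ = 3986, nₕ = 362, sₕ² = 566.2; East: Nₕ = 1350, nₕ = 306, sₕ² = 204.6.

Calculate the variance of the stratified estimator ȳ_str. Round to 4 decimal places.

0.0803

Var(ȳ_str) = Σₕ Wₕ²(1 − fₕ)sₕ²/nₕ with Wₕ = Nₕ/N, N = 18591.
North: Wₕ = 0.71297940; term = 0.71297940²·(1 − 0.12614108)·45.99/1672 = 0.012218627.
South: Wₕ = 0.21440482; term = 0.21440482²·(1 − 0.09081786)·566.2/362 = 0.06537042.
East: Wₕ = 0.07261578; term = 0.07261578²·(1 − 0.22666667)·204.6/306 = 0.0027265469.
Sum = 0.080315594.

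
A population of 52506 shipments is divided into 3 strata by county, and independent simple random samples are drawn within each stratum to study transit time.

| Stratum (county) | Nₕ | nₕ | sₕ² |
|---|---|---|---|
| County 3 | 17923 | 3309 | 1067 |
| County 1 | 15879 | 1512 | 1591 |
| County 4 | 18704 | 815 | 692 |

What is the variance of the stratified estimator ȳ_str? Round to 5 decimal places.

Var(ȳ_str) = Σₕ Wₕ²(1 − fₕ)sₕ²/nₕ with Wₕ = Nₕ/N, N = 52506.
County 3: Wₕ = 0.34135146; term = 0.34135146²·(1 − 0.18462311)·1067/3309 = 0.030635826.
County 1: Wₕ = 0.30242258; term = 0.30242258²·(1 − 0.09522010)·1591/1512 = 0.087074254.
County 4: Wₕ = 0.35622596; term = 0.35622596²·(1 − 0.04357357)·692/815 = 0.10305075.
Sum = 0.22076083.

0.22076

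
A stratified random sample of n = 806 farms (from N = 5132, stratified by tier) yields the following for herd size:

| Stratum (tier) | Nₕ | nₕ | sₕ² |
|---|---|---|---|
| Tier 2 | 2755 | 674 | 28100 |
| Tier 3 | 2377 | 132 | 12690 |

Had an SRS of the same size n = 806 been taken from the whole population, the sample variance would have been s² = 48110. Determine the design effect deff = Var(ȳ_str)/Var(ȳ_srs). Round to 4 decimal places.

Var(ȳ_str) = Σ Wₕ²(1−fₕ)sₕ²/nₕ with Wₕ = Nₕ/5132:
  Tier 2: (2755/5132)²·(1−674/2755)·28100/674 = 9.0754216
  Tier 3: (2377/5132)²·(1−132/2377)·12690/132 = 19.478698
  → Var(ȳ_str) = 28.55412.
Var(ȳ_srs) = (1 − 806/5132)·48110/806 = 50.315313.
deff = 28.55412 / 50.315313 = 0.5675.

0.5675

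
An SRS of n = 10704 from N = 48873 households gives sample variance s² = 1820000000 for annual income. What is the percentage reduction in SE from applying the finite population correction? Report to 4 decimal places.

f = n/N = 10704/48873 = 0.21901663.
SE_no-fpc = √(s²/n) = 412.34681; SE_fpc = √((1−f)s²/n) = 364.40434.
Ratio = √(1−f) = 0.88373263. Reduction = 100·(1 − 0.88373263) = 11.6267%.

11.6267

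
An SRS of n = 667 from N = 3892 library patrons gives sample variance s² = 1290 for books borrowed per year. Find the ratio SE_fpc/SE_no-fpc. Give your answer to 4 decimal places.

0.9103

f = n/N = 667/3892 = 0.17137718.
SE_no-fpc = √(s²/n) = 1.3906951; SE_fpc = √((1−f)s²/n) = 1.265932.
Ratio = √(1−f) = 0.91028722.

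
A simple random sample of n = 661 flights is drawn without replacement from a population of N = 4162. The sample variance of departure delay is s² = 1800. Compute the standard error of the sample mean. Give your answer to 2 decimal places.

Under SRS without replacement, Var(ȳ) = (1 − f)·s²/n with f = n/N = 661/4162 = 0.15881788.
Var(ȳ) = (1 − 0.15881788)·1800/661 = 0.84118212·2.7231467 = 2.2906624.
SE(ȳ) = √(2.2906624) = 1.51.

1.51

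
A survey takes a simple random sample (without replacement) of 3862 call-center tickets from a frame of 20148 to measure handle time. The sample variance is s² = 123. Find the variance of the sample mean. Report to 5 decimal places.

Under SRS without replacement, Var(ȳ) = (1 − f)·s²/n with f = n/N = 3862/20148 = 0.19168156.
Var(ȳ) = (1 − 0.19168156)·123/3862 = 0.80831844·0.031848783 = 0.025743959.

0.02574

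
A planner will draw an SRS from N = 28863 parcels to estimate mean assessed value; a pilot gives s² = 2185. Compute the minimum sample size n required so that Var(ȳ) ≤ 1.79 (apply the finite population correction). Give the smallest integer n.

Without fpc, n₀ = s²/D = 2185/1.79 = 1220.6704.
With fpc, (1 − n/N)·s²/n ≤ D requires n ≥ n₀/(1 + n₀/N) = 1220.6704/(1 + 1220.6704/28863) = 1171.1407.
Rounding up, n = 1172.

1172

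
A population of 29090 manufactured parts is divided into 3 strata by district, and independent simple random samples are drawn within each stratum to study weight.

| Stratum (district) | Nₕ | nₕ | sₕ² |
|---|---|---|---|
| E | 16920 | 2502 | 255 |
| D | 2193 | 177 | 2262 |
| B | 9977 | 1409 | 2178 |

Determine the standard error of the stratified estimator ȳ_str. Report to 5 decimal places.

0.50229

Var(ȳ_str) = Σₕ Wₕ²(1 − fₕ)sₕ²/nₕ with Wₕ = Nₕ/N, N = 29090.
E: Wₕ = 0.58164318; term = 0.58164318²·(1 − 0.14787234)·255/2502 = 0.029381287.
D: Wₕ = 0.07538673; term = 0.07538673²·(1 − 0.08071135)·2262/177 = 0.066766875.
B: Wₕ = 0.34297009; term = 0.34297009²·(1 − 0.14122482)·2178/1409 = 0.15614888.
Sum = 0.25229704.
SE = √(0.25229704) = 0.50229.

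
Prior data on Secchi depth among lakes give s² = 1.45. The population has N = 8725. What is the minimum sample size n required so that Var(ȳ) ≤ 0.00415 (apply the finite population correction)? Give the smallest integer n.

336

Without fpc, n₀ = s²/D = 1.45/0.00415 = 349.3976.
With fpc, (1 − n/N)·s²/n ≤ D requires n ≥ n₀/(1 + n₀/N) = 349.3976/(1 + 349.3976/8725) = 335.9445.
Rounding up, n = 336.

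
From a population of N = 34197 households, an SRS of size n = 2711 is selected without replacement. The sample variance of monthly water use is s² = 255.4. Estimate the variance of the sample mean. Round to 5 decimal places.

Under SRS without replacement, Var(ȳ) = (1 − f)·s²/n with f = n/N = 2711/34197 = 0.07927596.
Var(ȳ) = (1 − 0.07927596)·255.4/2711 = 0.92072404·0.094208779 = 0.086740288.

0.08674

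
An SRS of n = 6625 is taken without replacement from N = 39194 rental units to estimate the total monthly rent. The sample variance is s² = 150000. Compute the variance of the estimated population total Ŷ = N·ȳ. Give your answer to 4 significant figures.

Var(Ŷ) = N²·Var(ȳ) = N²·(1 − n/N)·s²/n.
f = 6625/39194 = 0.16903097; Var(ȳ) = 0.83096903·150000/6625 = 18.814393.
Var(Ŷ) = 39194² · 18.814393 = 2.8902099 × 10^10.

2.890 × 10^10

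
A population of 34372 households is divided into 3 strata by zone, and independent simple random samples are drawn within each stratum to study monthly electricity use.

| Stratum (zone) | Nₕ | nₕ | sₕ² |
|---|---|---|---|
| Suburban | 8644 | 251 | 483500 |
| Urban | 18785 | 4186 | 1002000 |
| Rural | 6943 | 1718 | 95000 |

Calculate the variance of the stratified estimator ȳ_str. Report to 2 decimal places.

175.55

Var(ȳ_str) = Σₕ Wₕ²(1 − fₕ)sₕ²/nₕ with Wₕ = Nₕ/N, N = 34372.
Suburban: Wₕ = 0.25148377; term = 0.25148377²·(1 − 0.02903748)·483500/251 = 118.28921.
Urban: Wₕ = 0.54652042; term = 0.54652042²·(1 − 0.22283737)·1002000/4186 = 55.563961.
Rural: Wₕ = 0.20199581; term = 0.20199581²·(1 − 0.24744347)·95000/1718 = 1.6979477.
Sum = 175.55112.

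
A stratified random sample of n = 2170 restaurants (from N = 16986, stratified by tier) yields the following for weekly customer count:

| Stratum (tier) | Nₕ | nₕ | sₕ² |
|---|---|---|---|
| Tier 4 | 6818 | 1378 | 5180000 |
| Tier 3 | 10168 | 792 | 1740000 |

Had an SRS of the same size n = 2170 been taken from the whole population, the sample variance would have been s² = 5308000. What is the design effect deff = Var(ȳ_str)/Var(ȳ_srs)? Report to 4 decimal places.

0.5667

Var(ȳ_str) = Σ Wₕ²(1−fₕ)sₕ²/nₕ with Wₕ = Nₕ/16986:
  Tier 4: (6818/16986)²·(1−1378/6818)·5180000/1378 = 483.23035
  Tier 3: (10168/16986)²·(1−792/10168)·1740000/792 = 725.93037
  → Var(ȳ_str) = 1209.1607.
Var(ȳ_srs) = (1 − 2170/16986)·5308000/2170 = 2133.5903.
deff = 1209.1607 / 2133.5903 = 0.5667.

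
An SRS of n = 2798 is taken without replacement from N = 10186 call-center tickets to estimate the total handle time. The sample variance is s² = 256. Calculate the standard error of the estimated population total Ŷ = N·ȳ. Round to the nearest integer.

Var(Ŷ) = N²·Var(ȳ) = N²·(1 − n/N)·s²/n.
f = 2798/10186 = 0.27469075; Var(ȳ) = 0.72530925·256/2798 = 0.066361389.
Var(Ŷ) = 10186² · 0.066361389 = 6.8852991 × 10^6.
SE(Ŷ) = √(6.8852991 × 10^6) = 2624.

2624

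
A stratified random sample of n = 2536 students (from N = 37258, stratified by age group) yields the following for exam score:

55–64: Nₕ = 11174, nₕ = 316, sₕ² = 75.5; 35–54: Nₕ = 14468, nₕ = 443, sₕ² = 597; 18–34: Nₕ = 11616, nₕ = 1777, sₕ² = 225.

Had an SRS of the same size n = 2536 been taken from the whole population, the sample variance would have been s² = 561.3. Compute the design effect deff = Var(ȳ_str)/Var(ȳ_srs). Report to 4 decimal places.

1.1068

Var(ȳ_str) = Σ Wₕ²(1−fₕ)sₕ²/nₕ with Wₕ = Nₕ/37258:
  55–64: (11174/37258)²·(1−316/11174)·75.5/316 = 0.020882346
  35–54: (14468/37258)²·(1−443/14468)·597/443 = 0.19698942
  18–34: (11616/37258)²·(1−1777/11616)·225/1777 = 0.0104247
  → Var(ȳ_str) = 0.22829647.
Var(ȳ_srs) = (1 − 2536/37258)·561.3/2536 = 0.20626759.
deff = 0.22829647 / 0.20626759 = 1.1068.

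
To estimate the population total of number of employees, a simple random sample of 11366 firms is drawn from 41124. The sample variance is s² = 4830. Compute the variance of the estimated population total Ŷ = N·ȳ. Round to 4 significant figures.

Var(Ŷ) = N²·Var(ȳ) = N²·(1 − n/N)·s²/n.
f = 11366/41124 = 0.27638362; Var(ȳ) = 0.72361638·4830/11366 = 0.30750195.
Var(Ŷ) = 41124² · 0.30750195 = 5.2004219 × 10^8.

5.200 × 10^8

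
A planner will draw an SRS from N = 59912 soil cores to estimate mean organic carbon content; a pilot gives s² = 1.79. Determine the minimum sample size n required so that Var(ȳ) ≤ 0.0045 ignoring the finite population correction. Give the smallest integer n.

Without fpc, n₀ = s²/D = 1.79/0.0045 = 397.7778.
Rounding up, n = 398.

398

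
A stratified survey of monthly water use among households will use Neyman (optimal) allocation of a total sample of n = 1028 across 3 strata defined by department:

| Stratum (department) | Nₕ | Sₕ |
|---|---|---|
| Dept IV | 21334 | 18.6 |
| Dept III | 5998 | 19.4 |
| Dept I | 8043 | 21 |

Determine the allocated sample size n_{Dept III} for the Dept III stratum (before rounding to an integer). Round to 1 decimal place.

175.4

Neyman allocation: nₕ = n·NₕSₕ / Σⱼ NⱼSⱼ.
Σ NⱼSⱼ = 21334·18.6 + 5998·19.4 + 8043·21 = 682076.6.
n_{Dept III} = 1028·5998·19.4 / 682076.6 = 175.4.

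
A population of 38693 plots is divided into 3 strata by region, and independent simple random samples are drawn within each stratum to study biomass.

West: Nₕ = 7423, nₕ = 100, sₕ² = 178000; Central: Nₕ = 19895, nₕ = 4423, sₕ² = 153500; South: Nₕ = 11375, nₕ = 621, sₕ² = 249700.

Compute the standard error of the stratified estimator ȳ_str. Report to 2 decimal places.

Var(ȳ_str) = Σₕ Wₕ²(1 − fₕ)sₕ²/nₕ with Wₕ = Nₕ/N, N = 38693.
West: Wₕ = 0.19184349; term = 0.19184349²·(1 − 0.01347164)·178000/100 = 64.628443.
Central: Wₕ = 0.51417569; term = 0.51417569²·(1 − 0.22231717)·153500/4423 = 7.1353788.
South: Wₕ = 0.29398082; term = 0.29398082²·(1 − 0.05459341)·249700/621 = 32.853646.
Sum = 104.61747.
SE = √(104.61747) = 10.23.

10.23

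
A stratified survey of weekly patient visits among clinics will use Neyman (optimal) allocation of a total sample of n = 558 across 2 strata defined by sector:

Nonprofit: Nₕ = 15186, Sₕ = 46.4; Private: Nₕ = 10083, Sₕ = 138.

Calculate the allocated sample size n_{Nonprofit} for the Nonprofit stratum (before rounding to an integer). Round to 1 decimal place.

187.6

Neyman allocation: nₕ = n·NₕSₕ / Σⱼ NⱼSⱼ.
Σ NⱼSⱼ = 15186·46.4 + 10083·138 = 2.0960844 × 10^6.
n_{Nonprofit} = 558·15186·46.4 / (2.0960844 × 10^6) = 187.6.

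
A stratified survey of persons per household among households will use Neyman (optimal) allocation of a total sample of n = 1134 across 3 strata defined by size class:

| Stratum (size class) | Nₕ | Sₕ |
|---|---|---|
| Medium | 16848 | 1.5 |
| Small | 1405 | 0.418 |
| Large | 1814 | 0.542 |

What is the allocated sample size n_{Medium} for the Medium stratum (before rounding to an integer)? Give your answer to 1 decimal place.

Neyman allocation: nₕ = n·NₕSₕ / Σⱼ NⱼSⱼ.
Σ NⱼSⱼ = 16848·1.5 + 1405·0.418 + 1814·0.542 = 26842.478.
n_{Medium} = 1134·16848·1.5 / 26842.478 = 1067.7.

1067.7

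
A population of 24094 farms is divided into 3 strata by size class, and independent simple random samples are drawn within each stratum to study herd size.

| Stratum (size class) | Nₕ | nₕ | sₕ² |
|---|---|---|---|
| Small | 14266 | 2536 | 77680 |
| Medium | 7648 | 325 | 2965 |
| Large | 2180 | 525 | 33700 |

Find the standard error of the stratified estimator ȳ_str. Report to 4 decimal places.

3.1794

Var(ȳ_str) = Σₕ Wₕ²(1 − fₕ)sₕ²/nₕ with Wₕ = Nₕ/N, N = 24094.
Small: Wₕ = 0.59209762; term = 0.59209762²·(1 − 0.17776532)·77680/2536 = 8.8296276.
Medium: Wₕ = 0.31742342; term = 0.31742342²·(1 − 0.04249477)·2965/325 = 0.88015759.
Large: Wₕ = 0.09047896; term = 0.09047896²·(1 − 0.24082569)·33700/525 = 0.39893972.
Sum = 10.108725.
SE = √(10.108725) = 3.1794.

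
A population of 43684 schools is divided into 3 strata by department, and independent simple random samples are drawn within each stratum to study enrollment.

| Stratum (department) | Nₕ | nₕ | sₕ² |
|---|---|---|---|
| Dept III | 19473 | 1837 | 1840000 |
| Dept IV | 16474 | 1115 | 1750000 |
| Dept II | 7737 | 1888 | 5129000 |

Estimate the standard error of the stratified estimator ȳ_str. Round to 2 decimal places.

21.28

Var(ȳ_str) = Σₕ Wₕ²(1 − fₕ)sₕ²/nₕ with Wₕ = Nₕ/N, N = 43684.
Dept III: Wₕ = 0.44576962; term = 0.44576962²·(1 − 0.09433575)·1840000/1837 = 180.25894.
Dept IV: Wₕ = 0.37711748; term = 0.37711748²·(1 − 0.06768241)·1750000/1115 = 208.10398.
Dept II: Wₕ = 0.17711290; term = 0.17711290²·(1 − 0.24402223)·5129000/1888 = 64.422879.
Sum = 452.7858.
SE = √(452.7858) = 21.28.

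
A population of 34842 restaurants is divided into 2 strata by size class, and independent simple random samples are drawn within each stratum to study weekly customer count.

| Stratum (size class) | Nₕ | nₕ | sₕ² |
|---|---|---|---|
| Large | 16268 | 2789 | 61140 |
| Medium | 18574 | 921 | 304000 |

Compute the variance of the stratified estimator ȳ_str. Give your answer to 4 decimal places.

Var(ȳ_str) = Σₕ Wₕ²(1 − fₕ)sₕ²/nₕ with Wₕ = Nₕ/N, N = 34842.
Large: Wₕ = 0.46690776; term = 0.46690776²·(1 − 0.17144087)·61140/2789 = 3.9597029.
Medium: Wₕ = 0.53309224; term = 0.53309224²·(1 − 0.04958544)·304000/921 = 89.152138.
Sum = 93.111841.

93.1118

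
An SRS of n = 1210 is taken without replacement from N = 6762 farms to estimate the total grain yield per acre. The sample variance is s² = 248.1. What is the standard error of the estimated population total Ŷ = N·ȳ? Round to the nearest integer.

Var(Ŷ) = N²·Var(ȳ) = N²·(1 − n/N)·s²/n.
f = 1210/6762 = 0.17894114; Var(ȳ) = 0.82105886·248.1/1210 = 0.16835099.
Var(Ŷ) = 6762² · 0.16835099 = 7.6977891 × 10^6.
SE(Ŷ) = √(7.6977891 × 10^6) = 2774.

2774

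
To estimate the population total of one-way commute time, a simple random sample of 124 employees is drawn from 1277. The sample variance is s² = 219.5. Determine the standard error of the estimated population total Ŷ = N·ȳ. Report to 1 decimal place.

1614.4

Var(Ŷ) = N²·Var(ȳ) = N²·(1 − n/N)·s²/n.
f = 124/1277 = 0.09710258; Var(ȳ) = 0.90289742·219.5/124 = 1.5982741.
Var(Ŷ) = 1277² · 1.5982741 = 2.6063519 × 10^6.
SE(Ŷ) = √(2.6063519 × 10^6) = 1614.4.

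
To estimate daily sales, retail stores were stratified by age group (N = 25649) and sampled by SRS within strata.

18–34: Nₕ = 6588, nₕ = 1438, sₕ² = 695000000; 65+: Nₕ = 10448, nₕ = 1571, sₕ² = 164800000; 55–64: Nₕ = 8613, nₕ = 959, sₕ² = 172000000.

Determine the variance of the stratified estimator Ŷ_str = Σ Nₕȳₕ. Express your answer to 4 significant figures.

3.795 × 10^13

Var(Ŷ_str) = Σₕ Nₕ²(1 − fₕ)sₕ²/nₕ.
18–34: 6588²·(1 − 1438/6588)·695000000/1438 = 1.6397844 × 10^13.
65+: 10448²·(1 − 1571/10448)·164800000/1571 = 9.7292734 × 10^12.
55–64: 8613²·(1 − 959/8613)·172000000/959 = 1.1823682 × 10^13.
Sum = 3.7950799 × 10^13.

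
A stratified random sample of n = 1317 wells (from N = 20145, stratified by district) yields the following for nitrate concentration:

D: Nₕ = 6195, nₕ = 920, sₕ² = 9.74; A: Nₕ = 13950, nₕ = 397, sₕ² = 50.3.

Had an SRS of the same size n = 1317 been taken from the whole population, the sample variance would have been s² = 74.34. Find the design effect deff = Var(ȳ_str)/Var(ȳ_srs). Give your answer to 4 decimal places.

1.1350

Var(ȳ_str) = Σ Wₕ²(1−fₕ)sₕ²/nₕ with Wₕ = Nₕ/20145:
  D: (6195/20145)²·(1−920/6195)·9.74/920 = 8.5251173 × 10^-4
  A: (13950/20145)²·(1−397/13950)·50.3/397 = 0.059027254
  → Var(ȳ_str) = 0.059879766.
Var(ȳ_srs) = (1 − 1317/20145)·74.34/1317 = 0.052756224.
deff = 0.059879766 / 0.052756224 = 1.1350.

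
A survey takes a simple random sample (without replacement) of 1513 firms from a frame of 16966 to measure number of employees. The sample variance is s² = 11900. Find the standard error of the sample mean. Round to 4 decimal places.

2.6765

Under SRS without replacement, Var(ȳ) = (1 − f)·s²/n with f = n/N = 1513/16966 = 0.08917836.
Var(ȳ) = (1 − 0.08917836)·11900/1513 = 0.91082164·7.8651685 = 7.1637657.
SE(ȳ) = √(7.1637657) = 2.6765.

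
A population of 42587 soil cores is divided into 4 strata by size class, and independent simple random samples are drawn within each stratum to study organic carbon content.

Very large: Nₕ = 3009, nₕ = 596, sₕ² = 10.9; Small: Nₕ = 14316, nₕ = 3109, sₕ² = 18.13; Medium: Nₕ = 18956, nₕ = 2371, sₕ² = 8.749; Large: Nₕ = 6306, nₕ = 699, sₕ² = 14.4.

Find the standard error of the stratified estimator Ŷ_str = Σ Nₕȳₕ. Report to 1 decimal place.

Var(Ŷ_str) = Σₕ Nₕ²(1 − fₕ)sₕ²/nₕ.
Very large: 3009²·(1 − 596/3009)·10.9/596 = 132788.28.
Small: 14316²·(1 − 3109/14316)·18.13/3109 = 935595.54.
Medium: 18956²·(1 − 2371/18956)·8.749/2371 = 1.1600829 × 10^6.
Large: 6306²·(1 − 699/6306)·14.4/699 = 728399.84.
Sum = 2.9568666 × 10^6.
SE = √(2.9568666 × 10^6) = 1719.6.

1719.6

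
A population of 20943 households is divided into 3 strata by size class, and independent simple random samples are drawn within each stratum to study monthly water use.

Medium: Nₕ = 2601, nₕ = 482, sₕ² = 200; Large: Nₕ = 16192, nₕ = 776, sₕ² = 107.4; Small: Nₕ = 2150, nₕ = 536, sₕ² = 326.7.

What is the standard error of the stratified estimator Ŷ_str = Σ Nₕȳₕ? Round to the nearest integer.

Var(Ŷ_str) = Σₕ Nₕ²(1 − fₕ)sₕ²/nₕ.
Medium: 2601²·(1 − 482/2601)·200/482 = 2.2869373 × 10^6.
Large: 16192²·(1 − 776/16192)·107.4/776 = 3.4547351 × 10^7.
Small: 2150²·(1 − 536/2150)·326.7/536 = 2.1150777 × 10^6.
Sum = 3.8949366 × 10^7.
SE = √(3.8949366 × 10^7) = 6241.

6241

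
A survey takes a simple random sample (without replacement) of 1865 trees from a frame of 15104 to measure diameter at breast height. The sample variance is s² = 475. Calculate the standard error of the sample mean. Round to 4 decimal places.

Under SRS without replacement, Var(ȳ) = (1 − f)·s²/n with f = n/N = 1865/15104 = 0.12347722.
Var(ȳ) = (1 − 0.12347722)·475/1865 = 0.87652278·0.25469169 = 0.22324307.
SE(ȳ) = √(0.22324307) = 0.4725.

0.4725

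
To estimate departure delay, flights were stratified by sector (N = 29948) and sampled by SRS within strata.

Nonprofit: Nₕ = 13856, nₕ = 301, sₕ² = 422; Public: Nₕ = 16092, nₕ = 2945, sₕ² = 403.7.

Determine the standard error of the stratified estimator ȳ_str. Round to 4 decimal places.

Var(ȳ_str) = Σₕ Wₕ²(1 − fₕ)sₕ²/nₕ with Wₕ = Nₕ/N, N = 29948.
Nonprofit: Wₕ = 0.46266863; term = 0.46266863²·(1 − 0.02172344)·422/301 = 0.29359436.
Public: Wₕ = 0.53733137; term = 0.53733137²·(1 − 0.18301019)·403.7/2945 = 0.032335121.
Sum = 0.32592948.
SE = √(0.32592948) = 0.5709.

0.5709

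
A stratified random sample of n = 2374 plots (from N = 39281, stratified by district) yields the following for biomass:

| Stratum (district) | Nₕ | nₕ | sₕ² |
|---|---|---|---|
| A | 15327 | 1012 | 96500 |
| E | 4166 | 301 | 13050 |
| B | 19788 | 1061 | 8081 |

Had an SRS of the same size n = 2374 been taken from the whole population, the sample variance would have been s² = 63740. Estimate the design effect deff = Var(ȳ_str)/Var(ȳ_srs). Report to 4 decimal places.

0.6279

Var(ȳ_str) = Σ Wₕ²(1−fₕ)sₕ²/nₕ with Wₕ = Nₕ/39281:
  A: (15327/39281)²·(1−1012/15327)·96500/1012 = 13.559081
  E: (4166/39281)²·(1−301/4166)·13050/301 = 0.45242616
  B: (19788/39281)²·(1−1061/19788)·8081/1061 = 1.8291729
  → Var(ȳ_str) = 15.84068.
Var(ȳ_srs) = (1 − 2374/39281)·63740/2374 = 25.226532.
deff = 15.84068 / 25.226532 = 0.6279.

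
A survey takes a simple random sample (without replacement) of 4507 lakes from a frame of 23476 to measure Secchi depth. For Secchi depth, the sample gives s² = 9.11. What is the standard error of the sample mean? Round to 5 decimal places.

0.04041

Under SRS without replacement, Var(ȳ) = (1 − f)·s²/n with f = n/N = 4507/23476 = 0.19198330.
Var(ȳ) = (1 − 0.19198330)·9.11/4507 = 0.80801670·0.0020213002 = 0.0016332443.
SE(ȳ) = √(0.0016332443) = 0.04041.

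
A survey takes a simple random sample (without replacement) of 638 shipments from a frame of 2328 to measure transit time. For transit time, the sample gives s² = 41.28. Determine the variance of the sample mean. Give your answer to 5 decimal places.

Under SRS without replacement, Var(ȳ) = (1 − f)·s²/n with f = n/N = 638/2328 = 0.27405498.
Var(ȳ) = (1 − 0.27405498)·41.28/638 = 0.72594502·0.064702194 = 0.046970236.

0.04697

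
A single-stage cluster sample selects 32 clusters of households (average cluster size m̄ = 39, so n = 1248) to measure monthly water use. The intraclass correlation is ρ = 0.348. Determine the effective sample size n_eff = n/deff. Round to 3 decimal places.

deff = 1 + (39 − 1)·0.348 = 1 + 13.224 = 14.224.
n_eff = 1248 / 14.224 = 87.739.

87.739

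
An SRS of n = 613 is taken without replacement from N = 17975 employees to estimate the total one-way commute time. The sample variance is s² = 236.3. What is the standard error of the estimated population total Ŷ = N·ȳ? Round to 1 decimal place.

Var(Ŷ) = N²·Var(ȳ) = N²·(1 − n/N)·s²/n.
f = 613/17975 = 0.03410292; Var(ȳ) = 0.96589708·236.3/613 = 0.3723352.
Var(Ŷ) = 17975² · 0.3723352 = 1.2030174 × 10^8.
SE(Ŷ) = √(1.2030174 × 10^8) = 10968.2.

10968.2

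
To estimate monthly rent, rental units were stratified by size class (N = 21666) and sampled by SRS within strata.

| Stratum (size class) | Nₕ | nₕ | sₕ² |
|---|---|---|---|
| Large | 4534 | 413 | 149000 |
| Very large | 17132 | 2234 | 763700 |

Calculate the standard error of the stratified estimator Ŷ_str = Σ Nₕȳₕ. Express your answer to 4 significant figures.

Var(Ŷ_str) = Σₕ Nₕ²(1 − fₕ)sₕ²/nₕ.
Large: 4534²·(1 − 413/4534)·149000/413 = 6.7409382 × 10^9.
Very large: 17132²·(1 − 2234/17132)·763700/2234 = 8.7252054 × 10^10.
Sum = 9.3992992 × 10^10.
SE = √(9.3992992 × 10^10) = 306600.

306600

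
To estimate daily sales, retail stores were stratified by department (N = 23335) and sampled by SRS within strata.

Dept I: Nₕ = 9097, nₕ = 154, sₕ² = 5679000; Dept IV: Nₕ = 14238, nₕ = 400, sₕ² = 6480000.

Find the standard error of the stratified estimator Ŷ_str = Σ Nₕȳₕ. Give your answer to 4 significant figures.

2.488 × 10^6

Var(Ŷ_str) = Σₕ Nₕ²(1 − fₕ)sₕ²/nₕ.
Dept I: 9097²·(1 − 154/9097)·5679000/154 = 3.0000782 × 10^12.
Dept IV: 14238²·(1 − 400/14238)·6480000/400 = 3.1918122 × 10^12.
Sum = 6.1918904 × 10^12.
SE = √(6.1918904 × 10^12) = 2.488 × 10^6.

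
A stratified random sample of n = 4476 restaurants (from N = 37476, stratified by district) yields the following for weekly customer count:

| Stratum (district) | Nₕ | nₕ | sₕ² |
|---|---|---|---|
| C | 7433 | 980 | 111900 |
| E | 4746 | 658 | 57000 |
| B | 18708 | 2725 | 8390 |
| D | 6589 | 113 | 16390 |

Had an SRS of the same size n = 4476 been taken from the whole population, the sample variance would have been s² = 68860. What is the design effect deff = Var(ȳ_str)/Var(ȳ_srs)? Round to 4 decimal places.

Var(ȳ_str) = Σ Wₕ²(1−fₕ)sₕ²/nₕ with Wₕ = Nₕ/37476:
  C: (7433/37476)²·(1−980/7433)·111900/980 = 3.8996295
  E: (4746/37476)²·(1−658/4746)·57000/658 = 1.1966885
  B: (18708/37476)²·(1−2725/18708)·8390/2725 = 0.65550296
  D: (6589/37476)²·(1−113/6589)·16390/113 = 4.4067701
  → Var(ȳ_str) = 10.158591.
Var(ȳ_srs) = (1 − 4476/37476)·68860/4476 = 13.546829.
deff = 10.158591 / 13.546829 = 0.7499.

0.7499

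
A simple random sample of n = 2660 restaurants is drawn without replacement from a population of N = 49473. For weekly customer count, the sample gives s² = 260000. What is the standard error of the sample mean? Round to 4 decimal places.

9.6171

Under SRS without replacement, Var(ȳ) = (1 − f)·s²/n with f = n/N = 2660/49473 = 0.05376670.
Var(ȳ) = (1 − 0.05376670)·260000/2660 = 0.94623330·97.744361 = 92.488969.
SE(ȳ) = √(92.488969) = 9.6171.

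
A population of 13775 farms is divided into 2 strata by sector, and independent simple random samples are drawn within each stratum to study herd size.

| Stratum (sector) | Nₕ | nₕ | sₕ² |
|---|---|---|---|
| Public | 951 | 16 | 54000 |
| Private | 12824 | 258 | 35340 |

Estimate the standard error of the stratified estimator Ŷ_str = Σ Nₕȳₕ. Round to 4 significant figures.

Var(Ŷ_str) = Σₕ Nₕ²(1 − fₕ)sₕ²/nₕ.
Public: 951²·(1 − 16/951)·54000/16 = 3.0009994 × 10^9.
Private: 12824²·(1 − 258/12824)·35340/258 = 2.2073307 × 10^10.
Sum = 2.5074306 × 10^10.
SE = √(2.5074306 × 10^10) = 158300.

158300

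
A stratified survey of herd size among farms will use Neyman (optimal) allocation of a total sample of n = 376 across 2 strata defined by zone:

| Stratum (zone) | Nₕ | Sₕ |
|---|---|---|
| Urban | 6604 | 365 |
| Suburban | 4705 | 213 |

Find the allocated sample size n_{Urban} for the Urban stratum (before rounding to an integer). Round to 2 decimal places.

Neyman allocation: nₕ = n·NₕSₕ / Σⱼ NⱼSⱼ.
Σ NⱼSⱼ = 6604·365 + 4705·213 = 3.412625 × 10^6.
n_{Urban} = 376·6604·365 / (3.412625 × 10^6) = 265.58.

265.58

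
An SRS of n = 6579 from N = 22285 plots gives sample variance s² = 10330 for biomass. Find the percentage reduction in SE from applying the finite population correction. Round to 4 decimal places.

16.0489

f = n/N = 6579/22285 = 0.29522100.
SE_no-fpc = √(s²/n) = 1.2530552; SE_fpc = √((1−f)s²/n) = 1.0519539.
Ratio = √(1−f) = 0.83951117. Reduction = 100·(1 − 0.83951117) = 16.0489%.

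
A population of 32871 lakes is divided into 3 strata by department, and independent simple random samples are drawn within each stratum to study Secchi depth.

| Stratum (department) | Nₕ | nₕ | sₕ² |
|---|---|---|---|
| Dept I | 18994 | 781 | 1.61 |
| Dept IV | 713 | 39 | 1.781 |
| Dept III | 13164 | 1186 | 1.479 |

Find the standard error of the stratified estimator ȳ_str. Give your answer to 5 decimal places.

Var(ȳ_str) = Σₕ Wₕ²(1 − fₕ)sₕ²/nₕ with Wₕ = Nₕ/N, N = 32871.
Dept I: Wₕ = 0.57783457; term = 0.57783457²·(1 − 0.04111825)·1.61/781 = 6.6000455 × 10^-4.
Dept IV: Wₕ = 0.02169085; term = 0.02169085²·(1 − 0.05469846)·1.781/39 = 2.0310607 × 10^-5.
Dept III: Wₕ = 0.40047458; term = 0.40047458²·(1 − 0.09009420)·1.479/1186 = 1.8198259 × 10^-4.
Sum = 8.6229775 × 10^-4.
SE = √(8.6229775 × 10^-4) = 0.02936.

0.02936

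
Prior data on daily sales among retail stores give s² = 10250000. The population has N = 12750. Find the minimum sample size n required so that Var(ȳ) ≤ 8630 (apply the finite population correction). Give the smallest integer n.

Without fpc, n₀ = s²/D = 10250000/8630 = 1187.7173.
With fpc, (1 − n/N)·s²/n ≤ D requires n ≥ n₀/(1 + n₀/N) = 1187.7173/(1 + 1187.7173/12750) = 1086.5047.
Rounding up, n = 1087.

1087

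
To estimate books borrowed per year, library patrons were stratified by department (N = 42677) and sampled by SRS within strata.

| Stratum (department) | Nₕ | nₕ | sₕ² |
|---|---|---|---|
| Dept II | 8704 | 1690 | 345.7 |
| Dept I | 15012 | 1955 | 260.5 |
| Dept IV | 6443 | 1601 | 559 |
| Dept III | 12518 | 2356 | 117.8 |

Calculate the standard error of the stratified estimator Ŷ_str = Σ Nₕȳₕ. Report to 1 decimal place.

7473.9

Var(Ŷ_str) = Σₕ Nₕ²(1 − fₕ)sₕ²/nₕ.
Dept II: 8704²·(1 − 1690/8704)·345.7/1690 = 1.2488127 × 10^7.
Dept I: 15012²·(1 − 1955/15012)·260.5/1955 = 2.6118181 × 10^7.
Dept IV: 6443²·(1 − 1601/6443)·559/1601 = 1.0892646 × 10^7.
Dept III: 12518²·(1 − 2356/12518)·117.8/2356 = 6.3603958 × 10^6.
Sum = 5.585935 × 10^7.
SE = √(5.585935 × 10^7) = 7473.9.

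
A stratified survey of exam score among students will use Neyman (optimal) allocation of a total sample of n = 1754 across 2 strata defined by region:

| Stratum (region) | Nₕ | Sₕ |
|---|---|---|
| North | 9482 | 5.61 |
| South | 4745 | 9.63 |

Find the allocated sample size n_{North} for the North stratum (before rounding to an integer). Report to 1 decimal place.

943.5

Neyman allocation: nₕ = n·NₕSₕ / Σⱼ NⱼSⱼ.
Σ NⱼSⱼ = 9482·5.61 + 4745·9.63 = 98888.37.
n_{North} = 1754·9482·5.61 / 98888.37 = 943.5.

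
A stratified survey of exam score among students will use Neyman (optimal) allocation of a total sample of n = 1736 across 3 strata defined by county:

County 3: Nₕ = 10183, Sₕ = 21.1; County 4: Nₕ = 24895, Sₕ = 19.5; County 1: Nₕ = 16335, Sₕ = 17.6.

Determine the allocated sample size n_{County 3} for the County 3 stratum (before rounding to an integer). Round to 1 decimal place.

Neyman allocation: nₕ = n·NₕSₕ / Σⱼ NⱼSⱼ.
Σ NⱼSⱼ = 10183·21.1 + 24895·19.5 + 16335·17.6 = 987809.8.
n_{County 3} = 1736·10183·21.1 / 987809.8 = 377.6.

377.6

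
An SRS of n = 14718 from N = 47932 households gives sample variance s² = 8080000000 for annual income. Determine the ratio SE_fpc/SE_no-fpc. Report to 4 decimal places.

f = n/N = 14718/47932 = 0.30706000.
SE_no-fpc = √(s²/n) = 740.937; SE_fpc = √((1−f)s²/n) = 616.77832.
Ratio = √(1−f) = 0.83243018.

0.8324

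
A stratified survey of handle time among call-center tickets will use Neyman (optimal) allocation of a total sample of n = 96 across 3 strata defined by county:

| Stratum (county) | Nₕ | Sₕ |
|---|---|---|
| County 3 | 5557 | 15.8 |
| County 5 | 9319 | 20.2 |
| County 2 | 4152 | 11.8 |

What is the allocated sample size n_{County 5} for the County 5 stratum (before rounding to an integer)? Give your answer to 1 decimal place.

Neyman allocation: nₕ = n·NₕSₕ / Σⱼ NⱼSⱼ.
Σ NⱼSⱼ = 5557·15.8 + 9319·20.2 + 4152·11.8 = 325038.
n_{County 5} = 96·9319·20.2 / 325038 = 55.6.

55.6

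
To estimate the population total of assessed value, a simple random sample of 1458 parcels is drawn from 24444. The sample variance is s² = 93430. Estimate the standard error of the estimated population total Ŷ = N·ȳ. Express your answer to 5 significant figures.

Var(Ŷ) = N²·Var(ȳ) = N²·(1 − n/N)·s²/n.
f = 1458/24444 = 0.05964654; Var(ȳ) = 0.94035346·93430/1458 = 60.258727.
Var(Ŷ) = 24444² · 60.258727 = 3.600514 × 10^10.
SE(Ŷ) = √(3.600514 × 10^10) = 189750.

189750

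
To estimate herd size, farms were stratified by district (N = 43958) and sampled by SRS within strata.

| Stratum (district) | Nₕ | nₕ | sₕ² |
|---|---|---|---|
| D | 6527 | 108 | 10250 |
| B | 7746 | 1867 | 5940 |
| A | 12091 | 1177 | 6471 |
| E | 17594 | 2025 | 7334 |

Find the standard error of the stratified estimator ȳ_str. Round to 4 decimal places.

1.7383

Var(ȳ_str) = Σₕ Wₕ²(1 − fₕ)sₕ²/nₕ with Wₕ = Nₕ/N, N = 43958.
D: Wₕ = 0.14848264; term = 0.14848264²·(1 − 0.01654665)·10250/108 = 2.0578099.
B: Wₕ = 0.17621366; term = 0.17621366²·(1 − 0.24102763)·5940/1867 = 0.07498031.
A: Wₕ = 0.27505801; term = 0.27505801²·(1 − 0.09734513)·6471/1177 = 0.37546137.
E: Wₕ = 0.40024569; term = 0.40024569²·(1 − 0.11509606)·7334/2025 = 0.5134112.
Sum = 3.0216628.
SE = √(3.0216628) = 1.7383.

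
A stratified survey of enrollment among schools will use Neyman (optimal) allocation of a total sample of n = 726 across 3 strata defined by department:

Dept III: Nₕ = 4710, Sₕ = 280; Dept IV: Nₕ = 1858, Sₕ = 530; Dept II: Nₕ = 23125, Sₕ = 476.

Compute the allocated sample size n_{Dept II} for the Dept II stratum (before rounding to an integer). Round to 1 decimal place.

Neyman allocation: nₕ = n·NₕSₕ / Σⱼ NⱼSⱼ.
Σ NⱼSⱼ = 4710·280 + 1858·530 + 23125·476 = 1.331104 × 10^7.
n_{Dept II} = 726·23125·476 / (1.331104 × 10^7) = 600.4.

600.4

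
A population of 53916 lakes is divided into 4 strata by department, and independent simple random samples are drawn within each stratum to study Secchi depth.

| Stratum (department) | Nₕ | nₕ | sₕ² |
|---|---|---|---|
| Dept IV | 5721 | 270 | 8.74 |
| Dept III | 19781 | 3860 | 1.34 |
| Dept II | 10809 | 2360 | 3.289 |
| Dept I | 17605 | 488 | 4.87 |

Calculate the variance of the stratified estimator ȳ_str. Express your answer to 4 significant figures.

0.001463

Var(ȳ_str) = Σₕ Wₕ²(1 − fₕ)sₕ²/nₕ with Wₕ = Nₕ/N, N = 53916.
Dept IV: Wₕ = 0.10610950; term = 0.10610950²·(1 − 0.04719455)·8.74/270 = 3.4726456 × 10^-4.
Dept III: Wₕ = 0.36688553; term = 0.36688553²·(1 − 0.19513675)·1.34/3860 = 3.7609776 × 10^-5.
Dept II: Wₕ = 0.20047852; term = 0.20047852²·(1 − 0.21833657)·3.289/2360 = 4.3783187 × 10^-5.
Dept I: Wₕ = 0.32652645; term = 0.32652645²·(1 − 0.02771940)·4.87/488 = 0.0010345167.
Sum = 0.0014631742.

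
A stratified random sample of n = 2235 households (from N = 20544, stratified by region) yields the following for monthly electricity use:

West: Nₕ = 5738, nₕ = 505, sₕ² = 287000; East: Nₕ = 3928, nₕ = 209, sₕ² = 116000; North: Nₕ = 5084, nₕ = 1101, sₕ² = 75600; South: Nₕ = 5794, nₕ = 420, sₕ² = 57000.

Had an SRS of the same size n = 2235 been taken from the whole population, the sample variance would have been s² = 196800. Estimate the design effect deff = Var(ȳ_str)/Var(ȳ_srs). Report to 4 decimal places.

Var(ȳ_str) = Σ Wₕ²(1−fₕ)sₕ²/nₕ with Wₕ = Nₕ/20544:
  West: (5738/20544)²·(1−505/5738)·287000/505 = 40.432611
  East: (3928/20544)²·(1−209/3928)·116000/209 = 19.21053
  North: (5084/20544)²·(1−1101/5084)·75600/1101 = 3.2944302
  South: (5794/20544)²·(1−420/5794)·57000/420 = 10.01225
  → Var(ȳ_str) = 72.949821.
Var(ȳ_srs) = (1 − 2235/20544)·196800/2235 = 78.474252.
deff = 72.949821 / 78.474252 = 0.9296.

0.9296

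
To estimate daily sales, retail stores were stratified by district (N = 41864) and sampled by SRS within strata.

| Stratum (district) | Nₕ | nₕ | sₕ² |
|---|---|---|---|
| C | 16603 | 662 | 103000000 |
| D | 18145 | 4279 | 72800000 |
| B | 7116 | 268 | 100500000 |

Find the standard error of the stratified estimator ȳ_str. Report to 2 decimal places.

190.70

Var(ȳ_str) = Σₕ Wₕ²(1 − fₕ)sₕ²/nₕ with Wₕ = Nₕ/N, N = 41864.
C: Wₕ = 0.39659373; term = 0.39659373²·(1 − 0.03987231)·103000000/662 = 23496.324.
D: Wₕ = 0.43342729; term = 0.43342729²·(1 − 0.23582254)·72800000/4279 = 2442.3945.
B: Wₕ = 0.16997898; term = 0.16997898²·(1 − 0.03766161)·100500000/268 = 10426.763.
Sum = 36365.482.
SE = √(36365.482) = 190.70.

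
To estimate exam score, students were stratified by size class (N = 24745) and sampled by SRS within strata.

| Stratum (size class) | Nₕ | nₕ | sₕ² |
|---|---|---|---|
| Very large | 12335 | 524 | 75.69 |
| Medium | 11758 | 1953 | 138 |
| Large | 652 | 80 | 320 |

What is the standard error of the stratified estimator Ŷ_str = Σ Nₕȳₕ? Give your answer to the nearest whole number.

Var(Ŷ_str) = Σₕ Nₕ²(1 − fₕ)sₕ²/nₕ.
Very large: 12335²·(1 − 524/12335)·75.69/524 = 2.104423 × 10^7.
Medium: 11758²·(1 − 1953/11758)·138/1953 = 8.1462531 × 10^6.
Large: 652²·(1 − 80/652)·320/80 = 1.491776 × 10^6.
Sum = 3.0682259 × 10^7.
SE = √(3.0682259 × 10^7) = 5539.

5539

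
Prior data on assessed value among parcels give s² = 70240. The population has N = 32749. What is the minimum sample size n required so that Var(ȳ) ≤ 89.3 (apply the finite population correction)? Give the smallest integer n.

Without fpc, n₀ = s²/D = 70240/89.3 = 786.5622.
With fpc, (1 − n/N)·s²/n ≤ D requires n ≥ n₀/(1 + n₀/N) = 786.5622/(1 + 786.5622/32749) = 768.1137.
Rounding up, n = 769.

769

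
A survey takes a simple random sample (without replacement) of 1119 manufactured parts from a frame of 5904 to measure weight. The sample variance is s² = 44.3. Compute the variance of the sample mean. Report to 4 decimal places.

0.0321

Under SRS without replacement, Var(ȳ) = (1 − f)·s²/n with f = n/N = 1119/5904 = 0.18953252.
Var(ȳ) = (1 − 0.18953252)·44.3/1119 = 0.81046748·0.039588919 = 0.032085531.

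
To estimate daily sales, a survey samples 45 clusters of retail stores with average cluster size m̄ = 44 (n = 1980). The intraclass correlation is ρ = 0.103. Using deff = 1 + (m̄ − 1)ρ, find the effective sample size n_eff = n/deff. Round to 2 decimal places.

deff = 1 + (44 − 1)·0.103 = 1 + 4.429 = 5.429.
n_eff = 1980 / 5.429 = 364.71.

364.71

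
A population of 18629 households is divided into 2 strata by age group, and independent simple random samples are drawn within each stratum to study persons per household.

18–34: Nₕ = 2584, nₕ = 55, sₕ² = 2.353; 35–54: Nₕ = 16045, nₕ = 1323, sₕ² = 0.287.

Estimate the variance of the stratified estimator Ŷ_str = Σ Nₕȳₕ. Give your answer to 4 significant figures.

330800

Var(Ŷ_str) = Σₕ Nₕ²(1 − fₕ)sₕ²/nₕ.
18–34: 2584²·(1 − 55/2584)·2.353/55 = 279576.44.
35–54: 16045²·(1 − 1323/16045)·0.287/1323 = 51242.297.
Sum = 330818.74.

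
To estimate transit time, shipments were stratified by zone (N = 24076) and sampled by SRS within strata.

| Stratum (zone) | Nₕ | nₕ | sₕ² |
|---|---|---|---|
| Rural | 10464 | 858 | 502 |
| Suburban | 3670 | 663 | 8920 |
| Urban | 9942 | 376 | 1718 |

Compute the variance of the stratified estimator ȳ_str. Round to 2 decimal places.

Var(ȳ_str) = Σₕ Wₕ²(1 − fₕ)sₕ²/nₕ with Wₕ = Nₕ/N, N = 24076.
Rural: Wₕ = 0.43462369; term = 0.43462369²·(1 − 0.08199541)·502/858 = 0.10145841.
Suburban: Wₕ = 0.15243396; term = 0.15243396²·(1 − 0.18065395)·8920/663 = 0.2561428.
Urban: Wₕ = 0.41294235; term = 0.41294235²·(1 − 0.03781935)·1718/376 = 0.74967112.
Sum = 1.1072723.

1.11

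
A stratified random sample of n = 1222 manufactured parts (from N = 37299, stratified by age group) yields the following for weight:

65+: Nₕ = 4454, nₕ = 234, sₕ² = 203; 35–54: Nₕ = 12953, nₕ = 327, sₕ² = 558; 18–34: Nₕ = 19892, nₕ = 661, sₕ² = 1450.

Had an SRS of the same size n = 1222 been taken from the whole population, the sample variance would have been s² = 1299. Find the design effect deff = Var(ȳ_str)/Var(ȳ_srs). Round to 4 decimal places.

0.7932

Var(ȳ_str) = Σ Wₕ²(1−fₕ)sₕ²/nₕ with Wₕ = Nₕ/37299:
  65+: (4454/37299)²·(1−234/4454)·203/234 = 0.011720563
  35–54: (12953/37299)²·(1−327/12953)·558/327 = 0.20059875
  18–34: (19892/37299)²·(1−661/19892)·1450/661 = 0.60318771
  → Var(ȳ_str) = 0.81550702.
Var(ȳ_srs) = (1 − 1222/37299)·1299/1222 = 1.0281848.
deff = 0.81550702 / 1.0281848 = 0.7932.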